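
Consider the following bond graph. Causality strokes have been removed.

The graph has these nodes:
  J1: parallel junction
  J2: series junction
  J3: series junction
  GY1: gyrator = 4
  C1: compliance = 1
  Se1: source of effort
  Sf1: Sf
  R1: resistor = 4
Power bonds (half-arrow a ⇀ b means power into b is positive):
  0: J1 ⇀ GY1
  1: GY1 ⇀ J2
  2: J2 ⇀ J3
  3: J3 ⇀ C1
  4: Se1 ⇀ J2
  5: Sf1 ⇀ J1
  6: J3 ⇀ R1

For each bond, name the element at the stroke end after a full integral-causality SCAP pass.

bond 4 →J2  (Se1: effort source, stroke at far end)
bond 5 →Sf1  (Sf1 fixes flow; stroke at Sf1)
bond 0 →J1  (closing 0-jn rule on J1)
bond 1 →J2  (GY GY1: same side as bond 0)
bond 2 →J3  (only one flow-in slot at J2)
bond 3 →J3  (C1 integral (e out))
bond 6 →R1  (J3: last free bond brings flow in)

#0 →J1
#1 →J2
#2 →J3
#3 →J3
#4 →J2
#5 →Sf1
#6 →R1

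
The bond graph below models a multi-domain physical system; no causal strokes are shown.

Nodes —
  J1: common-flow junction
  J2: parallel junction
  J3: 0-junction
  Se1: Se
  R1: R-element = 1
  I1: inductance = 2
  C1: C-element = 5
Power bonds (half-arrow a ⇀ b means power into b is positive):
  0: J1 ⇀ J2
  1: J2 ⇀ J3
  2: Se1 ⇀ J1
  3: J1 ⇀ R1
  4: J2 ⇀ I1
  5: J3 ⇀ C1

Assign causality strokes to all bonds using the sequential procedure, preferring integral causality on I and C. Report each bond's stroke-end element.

bond 2 →J1  (Se1 fixes effort; stroke away)
bond 4 →I1  (I1: I, integral causality)
bond 5 →J3  (C1: C, integral causality)
bond 1 →J2  (0-jn J3 has e-setter on 5)
bond 0 →J1  (J2 effort already set via bond 1)
bond 3 →R1  (J1 needs exactly one f-in)

b0 |J1
b1 |J2
b2 |J1
b3 |R1
b4 |I1
b5 |J3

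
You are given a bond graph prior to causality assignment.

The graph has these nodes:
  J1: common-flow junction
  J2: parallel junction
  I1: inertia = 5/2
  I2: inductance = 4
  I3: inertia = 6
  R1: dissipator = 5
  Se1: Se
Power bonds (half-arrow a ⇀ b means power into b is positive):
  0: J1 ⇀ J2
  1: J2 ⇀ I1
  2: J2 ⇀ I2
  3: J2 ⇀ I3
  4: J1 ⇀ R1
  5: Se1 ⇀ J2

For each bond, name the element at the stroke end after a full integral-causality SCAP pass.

b0 stroke→J1
b1 stroke→I1
b2 stroke→I2
b3 stroke→I3
b4 stroke→R1
b5 stroke→J2

b5 →J2  (source Se1 imposes e)
b0 →J1  (J2: bond 5 brought effort, rest push out)
b1 →I1  (common-e at J2 fixed by 5)
b2 →I2  (common-e at J2 fixed by 5)
b3 →I3  (0-jn J2 has e-setter on 5)
b4 →R1  (J1 needs exactly one f-in)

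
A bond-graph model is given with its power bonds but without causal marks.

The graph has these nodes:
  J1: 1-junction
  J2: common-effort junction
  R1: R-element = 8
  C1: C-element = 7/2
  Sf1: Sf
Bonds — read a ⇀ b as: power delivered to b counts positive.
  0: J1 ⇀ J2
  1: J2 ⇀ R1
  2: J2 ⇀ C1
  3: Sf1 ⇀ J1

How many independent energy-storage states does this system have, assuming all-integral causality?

1  (C1 all integral)

#3 stroke→Sf1  (source Sf1 imposes f)
#0 stroke→J1  (1-jn J1 has f-setter on 3)
#2 stroke→J2  (C1: C, integral causality)
#1 stroke→R1  (J2: bond 2 brought effort, rest push out)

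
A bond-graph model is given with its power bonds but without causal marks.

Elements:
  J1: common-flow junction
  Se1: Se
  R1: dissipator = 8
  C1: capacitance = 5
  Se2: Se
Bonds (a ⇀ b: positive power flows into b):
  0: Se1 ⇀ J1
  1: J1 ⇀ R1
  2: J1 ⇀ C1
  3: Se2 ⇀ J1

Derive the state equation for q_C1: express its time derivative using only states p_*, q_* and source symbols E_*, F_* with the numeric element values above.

dq_C1/dt = E_Se1/8 + E_Se2/8 - q_C1/40

bond 0 →J1  (Se1 (Se) sets effort on bond)
bond 3 →J1  (source Se2 imposes e)
bond 2 →J1  (prefer integral on C1)
bond 1 →R1  (J1 needs exactly one f-in)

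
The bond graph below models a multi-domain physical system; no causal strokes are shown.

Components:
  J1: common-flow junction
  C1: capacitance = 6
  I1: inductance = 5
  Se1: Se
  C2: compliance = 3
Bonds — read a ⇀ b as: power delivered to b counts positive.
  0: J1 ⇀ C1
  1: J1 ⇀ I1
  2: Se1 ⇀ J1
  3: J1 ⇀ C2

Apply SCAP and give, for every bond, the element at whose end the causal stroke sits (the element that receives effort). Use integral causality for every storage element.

β2 stroke→J1  (Se1 (Se) sets effort on bond)
β0 stroke→J1  (C1: C, integral causality)
β1 stroke→I1  (prefer integral on I1)
β3 stroke→J1  (J1: bond 1 brought flow, rest push out)

β0 stroke→J1
β1 stroke→I1
β2 stroke→J1
β3 stroke→J1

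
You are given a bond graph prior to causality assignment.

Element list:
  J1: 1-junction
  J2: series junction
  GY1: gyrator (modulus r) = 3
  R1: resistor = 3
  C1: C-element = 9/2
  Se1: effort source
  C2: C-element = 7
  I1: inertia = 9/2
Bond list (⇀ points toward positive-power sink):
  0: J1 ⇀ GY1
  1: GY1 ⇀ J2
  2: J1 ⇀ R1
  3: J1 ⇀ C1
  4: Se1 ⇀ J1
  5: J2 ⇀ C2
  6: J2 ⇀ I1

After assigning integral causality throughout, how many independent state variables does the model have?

3  (C1, C2, I1 all integral)

b4 stroke→J1  (Se1 (Se) sets effort on bond)
b3 stroke→J1  (prefer integral on C1)
b5 stroke→J2  (prefer integral on C2)
b6 stroke→I1  (I1 outputs flow p/I1)
b1 stroke→J2  (J2 flow already set via bond 6)
b0 stroke→J1  (GY GY1: same side as bond 1)
b2 stroke→R1  (J1 needs exactly one f-in)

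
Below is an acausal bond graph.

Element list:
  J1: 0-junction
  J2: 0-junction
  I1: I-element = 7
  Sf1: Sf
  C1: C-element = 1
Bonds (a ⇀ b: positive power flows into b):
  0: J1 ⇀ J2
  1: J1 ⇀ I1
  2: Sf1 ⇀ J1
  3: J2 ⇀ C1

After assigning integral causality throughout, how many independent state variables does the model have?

2  (C1, I1 all integral)

b2 |Sf1  (Sf1: flow source, stroke at near end)
b1 |I1  (prefer integral on I1)
b0 |J1  (only one effort-in slot at J1)
b3 |J2  (only one effort-in slot at J2)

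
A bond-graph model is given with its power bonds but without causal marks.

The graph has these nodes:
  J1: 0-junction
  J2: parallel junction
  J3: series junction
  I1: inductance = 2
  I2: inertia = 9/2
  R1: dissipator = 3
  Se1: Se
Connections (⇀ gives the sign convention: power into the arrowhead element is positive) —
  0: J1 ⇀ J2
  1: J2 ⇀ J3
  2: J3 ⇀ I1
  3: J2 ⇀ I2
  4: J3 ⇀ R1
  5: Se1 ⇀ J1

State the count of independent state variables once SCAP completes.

2  (I1, I2 all integral)

β5 |J1  (Se1 fixes effort; stroke away)
β0 |J2  (J1: bond 5 brought effort, rest push out)
β1 |J3  (J2: bond 0 brought effort, rest push out)
β3 |I2  (J2 effort already set via bond 0)
β2 |I1  (prefer integral on I1)
β4 |J3  (1-jn J3 has f-setter on 2)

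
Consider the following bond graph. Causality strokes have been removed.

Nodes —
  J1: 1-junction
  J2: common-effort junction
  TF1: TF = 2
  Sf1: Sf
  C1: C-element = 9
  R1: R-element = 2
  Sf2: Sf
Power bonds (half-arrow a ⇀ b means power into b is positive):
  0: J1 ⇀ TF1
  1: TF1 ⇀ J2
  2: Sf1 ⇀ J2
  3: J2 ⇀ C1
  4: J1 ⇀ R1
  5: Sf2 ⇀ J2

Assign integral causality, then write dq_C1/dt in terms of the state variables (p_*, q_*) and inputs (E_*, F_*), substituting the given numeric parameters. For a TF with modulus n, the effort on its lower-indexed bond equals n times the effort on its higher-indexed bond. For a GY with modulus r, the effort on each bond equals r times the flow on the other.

dq_C1/dt = F_Sf1 + F_Sf2 - 2*q_C1/9

bond 2 |Sf1  (source Sf1 imposes f)
bond 5 |Sf2  (Sf2 fixes flow; stroke at Sf2)
bond 3 |J2  (prefer integral on C1)
bond 1 |TF1  (0-jn J2 has e-setter on 3)
bond 0 |J1  (TF1 one-in-one-out from 1)
bond 4 |R1  (J1: last free bond brings flow in)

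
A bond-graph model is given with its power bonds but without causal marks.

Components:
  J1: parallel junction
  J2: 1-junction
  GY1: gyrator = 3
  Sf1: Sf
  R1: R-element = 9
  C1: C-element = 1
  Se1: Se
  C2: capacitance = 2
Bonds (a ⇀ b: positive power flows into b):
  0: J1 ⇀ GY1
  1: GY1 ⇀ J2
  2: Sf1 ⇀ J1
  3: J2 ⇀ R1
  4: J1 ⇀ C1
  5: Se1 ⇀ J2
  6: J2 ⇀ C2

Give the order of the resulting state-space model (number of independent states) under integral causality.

β2 →Sf1  (Sf1 fixes flow; stroke at Sf1)
β5 →J2  (Se1 (Se) sets effort on bond)
β4 →J1  (C1: C, integral causality)
β0 →GY1  (J1: bond 4 brought effort, rest push out)
β1 →GY1  (GY1: gyrator matches bond 0)
β3 →J2  (J2: bond 1 brought flow, rest push out)
β6 →J2  (J2 flow already set via bond 1)

2  (C1, C2 all integral)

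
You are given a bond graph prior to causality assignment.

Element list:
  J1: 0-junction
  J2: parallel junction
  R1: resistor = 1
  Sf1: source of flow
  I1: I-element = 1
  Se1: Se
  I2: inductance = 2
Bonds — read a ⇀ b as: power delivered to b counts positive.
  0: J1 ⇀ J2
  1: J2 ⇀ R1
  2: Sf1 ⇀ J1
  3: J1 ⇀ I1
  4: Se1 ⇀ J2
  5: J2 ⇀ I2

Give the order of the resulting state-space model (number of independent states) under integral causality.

2  (I1, I2 all integral)

β2 stroke→Sf1  (Sf1 fixes flow; stroke at Sf1)
β4 stroke→J2  (Se1 fixes effort; stroke away)
β0 stroke→J1  (0-jn J2 has e-setter on 4)
β1 stroke→R1  (J2: bond 4 brought effort, rest push out)
β5 stroke→I2  (J2 effort already set via bond 4)
β3 stroke→I1  (common-e at J1 fixed by 0)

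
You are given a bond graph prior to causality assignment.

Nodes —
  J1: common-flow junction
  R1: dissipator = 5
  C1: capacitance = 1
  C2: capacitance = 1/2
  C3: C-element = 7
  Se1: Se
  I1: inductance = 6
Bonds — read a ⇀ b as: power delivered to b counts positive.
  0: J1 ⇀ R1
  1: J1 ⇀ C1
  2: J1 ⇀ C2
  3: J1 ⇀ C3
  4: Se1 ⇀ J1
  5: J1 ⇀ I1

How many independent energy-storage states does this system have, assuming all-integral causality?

4  (C1, C2, C3, I1 all integral)

b4 |J1  (Se1 (Se) sets effort on bond)
b1 |J1  (C1 integral (e out))
b2 |J1  (C2 integral (e out))
b3 |J1  (C3 integral (e out))
b5 |I1  (I1: I, integral causality)
b0 |J1  (1-jn J1 has f-setter on 5)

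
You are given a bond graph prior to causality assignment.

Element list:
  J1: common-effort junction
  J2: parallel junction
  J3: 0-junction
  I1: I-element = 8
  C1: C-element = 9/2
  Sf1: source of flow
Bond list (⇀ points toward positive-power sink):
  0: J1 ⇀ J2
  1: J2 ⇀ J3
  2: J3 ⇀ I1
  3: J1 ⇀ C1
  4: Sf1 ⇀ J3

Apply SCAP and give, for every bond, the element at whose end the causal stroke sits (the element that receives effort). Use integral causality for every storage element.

bond 0 stroke→J2
bond 1 stroke→J3
bond 2 stroke→I1
bond 3 stroke→J1
bond 4 stroke→Sf1

β4 stroke→Sf1  (Sf1 fixes flow; stroke at Sf1)
β2 stroke→I1  (prefer integral on I1)
β1 stroke→J3  (J3: last free bond brings effort in)
β0 stroke→J2  (closing 0-jn rule on J2)
β3 stroke→J1  (J1: last free bond brings effort in)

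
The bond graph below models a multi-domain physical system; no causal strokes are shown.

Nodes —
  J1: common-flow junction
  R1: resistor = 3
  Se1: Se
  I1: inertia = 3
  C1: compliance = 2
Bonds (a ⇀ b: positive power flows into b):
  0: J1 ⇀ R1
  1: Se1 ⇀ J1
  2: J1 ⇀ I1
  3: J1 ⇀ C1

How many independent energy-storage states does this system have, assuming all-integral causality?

2  (C1, I1 all integral)

#1 |J1  (Se1 fixes effort; stroke away)
#2 |I1  (I1 integral (f out))
#0 |J1  (common-f at J1 fixed by 2)
#3 |J1  (1-jn J1 has f-setter on 2)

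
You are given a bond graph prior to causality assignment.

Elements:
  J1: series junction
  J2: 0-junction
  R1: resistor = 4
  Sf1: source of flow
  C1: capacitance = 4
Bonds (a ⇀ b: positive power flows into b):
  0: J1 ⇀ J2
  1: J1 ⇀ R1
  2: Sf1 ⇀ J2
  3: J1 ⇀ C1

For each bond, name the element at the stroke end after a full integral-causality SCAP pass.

bond 2 |Sf1  (Sf1: flow source, stroke at near end)
bond 0 |J2  (J2 needs exactly one e-in)
bond 1 |J1  (common-f at J1 fixed by 0)
bond 3 |J1  (J1: bond 0 brought flow, rest push out)

β0 stroke at J2
β1 stroke at J1
β2 stroke at Sf1
β3 stroke at J1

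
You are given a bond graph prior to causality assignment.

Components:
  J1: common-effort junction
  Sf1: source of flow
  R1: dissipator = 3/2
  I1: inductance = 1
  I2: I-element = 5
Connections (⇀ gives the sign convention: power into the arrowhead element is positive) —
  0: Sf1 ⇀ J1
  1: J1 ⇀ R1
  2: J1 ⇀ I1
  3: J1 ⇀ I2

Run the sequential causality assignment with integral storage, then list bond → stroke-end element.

#0 →Sf1
#1 →J1
#2 →I1
#3 →I2

β0 stroke→Sf1  (source Sf1 imposes f)
β2 stroke→I1  (I1 outputs flow p/I1)
β3 stroke→I2  (I2: I, integral causality)
β1 stroke→J1  (only one effort-in slot at J1)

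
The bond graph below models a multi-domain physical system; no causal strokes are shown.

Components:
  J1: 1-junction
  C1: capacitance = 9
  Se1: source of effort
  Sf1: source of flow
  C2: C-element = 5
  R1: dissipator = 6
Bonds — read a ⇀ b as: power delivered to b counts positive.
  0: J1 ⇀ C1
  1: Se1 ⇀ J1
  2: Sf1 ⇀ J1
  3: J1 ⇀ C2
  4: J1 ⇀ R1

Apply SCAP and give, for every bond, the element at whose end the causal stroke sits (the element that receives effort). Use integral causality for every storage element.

β0 →J1
β1 →J1
β2 →Sf1
β3 →J1
β4 →J1

b1 stroke→J1  (Se1: effort source, stroke at far end)
b2 stroke→Sf1  (Sf1 (Sf) sets flow on bond)
b0 stroke→J1  (1-jn J1 has f-setter on 2)
b3 stroke→J1  (J1 flow already set via bond 2)
b4 stroke→J1  (1-jn J1 has f-setter on 2)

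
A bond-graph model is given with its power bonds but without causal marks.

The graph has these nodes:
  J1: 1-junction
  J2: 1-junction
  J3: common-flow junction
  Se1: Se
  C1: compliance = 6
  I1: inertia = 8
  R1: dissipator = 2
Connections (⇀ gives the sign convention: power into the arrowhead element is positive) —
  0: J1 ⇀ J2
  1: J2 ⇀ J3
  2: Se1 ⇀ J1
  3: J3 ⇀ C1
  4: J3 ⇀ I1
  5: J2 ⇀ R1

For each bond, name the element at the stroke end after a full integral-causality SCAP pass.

b0 →J2
b1 →J3
b2 →J1
b3 →J3
b4 →I1
b5 →J2

b2 stroke at J1  (Se1 (Se) sets effort on bond)
b0 stroke at J2  (closing 1-jn rule on J1)
b3 stroke at J3  (prefer integral on C1)
b4 stroke at I1  (I1 outputs flow p/I1)
b1 stroke at J3  (J3 flow already set via bond 4)
b5 stroke at J2  (common-f at J2 fixed by 1)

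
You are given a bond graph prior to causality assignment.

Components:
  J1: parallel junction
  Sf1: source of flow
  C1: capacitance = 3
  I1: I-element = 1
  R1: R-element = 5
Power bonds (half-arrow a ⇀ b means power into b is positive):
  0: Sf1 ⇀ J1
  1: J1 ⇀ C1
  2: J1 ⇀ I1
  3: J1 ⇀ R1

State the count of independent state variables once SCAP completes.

2  (C1, I1 all integral)

β0 →Sf1  (Sf1 fixes flow; stroke at Sf1)
β1 →J1  (C1 integral (e out))
β2 →I1  (J1 effort already set via bond 1)
β3 →R1  (0-jn J1 has e-setter on 1)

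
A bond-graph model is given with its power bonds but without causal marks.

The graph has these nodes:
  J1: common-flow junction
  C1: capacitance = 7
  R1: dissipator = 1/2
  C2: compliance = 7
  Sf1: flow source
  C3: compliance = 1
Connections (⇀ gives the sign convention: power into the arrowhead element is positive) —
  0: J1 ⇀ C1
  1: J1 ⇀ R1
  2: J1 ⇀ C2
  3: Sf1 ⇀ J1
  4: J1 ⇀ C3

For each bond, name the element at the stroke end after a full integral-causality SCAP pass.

β3 →Sf1  (source Sf1 imposes f)
β0 →J1  (J1: bond 3 brought flow, rest push out)
β1 →J1  (common-f at J1 fixed by 3)
β2 →J1  (J1 flow already set via bond 3)
β4 →J1  (J1 flow already set via bond 3)

b0 stroke at J1
b1 stroke at J1
b2 stroke at J1
b3 stroke at Sf1
b4 stroke at J1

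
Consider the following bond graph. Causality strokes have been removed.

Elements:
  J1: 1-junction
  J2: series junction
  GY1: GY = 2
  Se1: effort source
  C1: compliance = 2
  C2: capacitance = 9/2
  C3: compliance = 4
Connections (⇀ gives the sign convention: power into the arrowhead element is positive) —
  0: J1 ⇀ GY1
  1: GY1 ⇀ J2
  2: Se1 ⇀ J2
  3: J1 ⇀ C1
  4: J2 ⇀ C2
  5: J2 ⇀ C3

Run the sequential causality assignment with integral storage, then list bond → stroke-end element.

bond 2 |J2  (source Se1 imposes e)
bond 3 |J1  (prefer integral on C1)
bond 0 |GY1  (only one flow-in slot at J1)
bond 1 |GY1  (GY GY1: same side as bond 0)
bond 4 |J2  (1-jn J2 has f-setter on 1)
bond 5 |J2  (common-f at J2 fixed by 1)

β0 →GY1
β1 →GY1
β2 →J2
β3 →J1
β4 →J2
β5 →J2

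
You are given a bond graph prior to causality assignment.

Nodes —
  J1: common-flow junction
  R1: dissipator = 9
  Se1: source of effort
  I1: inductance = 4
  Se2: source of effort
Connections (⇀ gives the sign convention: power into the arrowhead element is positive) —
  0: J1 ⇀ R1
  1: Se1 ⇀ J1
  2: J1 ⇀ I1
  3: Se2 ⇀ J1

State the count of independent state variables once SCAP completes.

b1 |J1  (Se1 fixes effort; stroke away)
b3 |J1  (Se2 (Se) sets effort on bond)
b2 |I1  (I1 outputs flow p/I1)
b0 |J1  (1-jn J1 has f-setter on 2)

1  (I1 all integral)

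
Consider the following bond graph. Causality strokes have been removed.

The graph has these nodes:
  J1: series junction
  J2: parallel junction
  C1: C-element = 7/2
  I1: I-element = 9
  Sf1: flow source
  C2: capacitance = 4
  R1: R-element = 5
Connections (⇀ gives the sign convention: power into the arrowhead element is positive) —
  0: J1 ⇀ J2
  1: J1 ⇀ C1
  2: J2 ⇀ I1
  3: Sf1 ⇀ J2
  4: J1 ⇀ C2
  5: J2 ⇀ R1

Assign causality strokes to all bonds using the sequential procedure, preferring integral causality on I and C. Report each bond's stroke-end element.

#0 stroke at J2
#1 stroke at J1
#2 stroke at I1
#3 stroke at Sf1
#4 stroke at J1
#5 stroke at R1

b3 stroke at Sf1  (source Sf1 imposes f)
b1 stroke at J1  (C1 outputs effort q/C1)
b2 stroke at I1  (prefer integral on I1)
b4 stroke at J1  (C2 outputs effort q/C2)
b0 stroke at J2  (only one flow-in slot at J1)
b5 stroke at R1  (0-jn J2 has e-setter on 0)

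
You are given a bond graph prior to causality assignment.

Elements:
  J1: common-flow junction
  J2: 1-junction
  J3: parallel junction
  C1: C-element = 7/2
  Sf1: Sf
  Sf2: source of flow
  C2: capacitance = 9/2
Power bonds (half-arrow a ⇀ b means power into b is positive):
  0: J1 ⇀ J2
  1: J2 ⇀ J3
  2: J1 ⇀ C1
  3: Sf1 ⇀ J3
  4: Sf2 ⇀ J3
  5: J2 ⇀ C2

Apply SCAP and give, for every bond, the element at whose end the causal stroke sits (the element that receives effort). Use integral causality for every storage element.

β0 →J2
β1 →J3
β2 →J1
β3 →Sf1
β4 →Sf2
β5 →J2

b3 |Sf1  (source Sf1 imposes f)
b4 |Sf2  (Sf2 (Sf) sets flow on bond)
b1 |J3  (J3: last free bond brings effort in)
b0 |J2  (1-jn J2 has f-setter on 1)
b5 |J2  (J2: bond 1 brought flow, rest push out)
b2 |J1  (J1: bond 0 brought flow, rest push out)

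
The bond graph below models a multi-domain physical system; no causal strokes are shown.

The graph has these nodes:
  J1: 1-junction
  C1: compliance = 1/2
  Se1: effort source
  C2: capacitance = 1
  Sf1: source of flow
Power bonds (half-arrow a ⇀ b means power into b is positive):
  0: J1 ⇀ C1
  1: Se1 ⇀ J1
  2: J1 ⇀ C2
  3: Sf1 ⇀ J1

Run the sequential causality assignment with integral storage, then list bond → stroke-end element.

bond 1 stroke→J1  (Se1 (Se) sets effort on bond)
bond 3 stroke→Sf1  (Sf1: flow source, stroke at near end)
bond 0 stroke→J1  (J1: bond 3 brought flow, rest push out)
bond 2 stroke→J1  (J1 flow already set via bond 3)

β0 |J1
β1 |J1
β2 |J1
β3 |Sf1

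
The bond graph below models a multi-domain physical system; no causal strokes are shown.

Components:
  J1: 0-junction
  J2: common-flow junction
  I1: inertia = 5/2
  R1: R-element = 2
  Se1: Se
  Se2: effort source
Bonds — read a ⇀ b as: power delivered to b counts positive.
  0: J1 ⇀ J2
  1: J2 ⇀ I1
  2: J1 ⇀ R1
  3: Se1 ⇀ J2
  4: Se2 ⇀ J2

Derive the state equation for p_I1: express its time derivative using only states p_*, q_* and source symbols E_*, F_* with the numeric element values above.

dp_I1/dt = E_Se1 + E_Se2 - 4*p_I1/5

b3 →J2  (source Se1 imposes e)
b4 →J2  (Se2 (Se) sets effort on bond)
b1 →I1  (I1 integral (f out))
b0 →J2  (J2 flow already set via bond 1)
b2 →J1  (J1: last free bond brings effort in)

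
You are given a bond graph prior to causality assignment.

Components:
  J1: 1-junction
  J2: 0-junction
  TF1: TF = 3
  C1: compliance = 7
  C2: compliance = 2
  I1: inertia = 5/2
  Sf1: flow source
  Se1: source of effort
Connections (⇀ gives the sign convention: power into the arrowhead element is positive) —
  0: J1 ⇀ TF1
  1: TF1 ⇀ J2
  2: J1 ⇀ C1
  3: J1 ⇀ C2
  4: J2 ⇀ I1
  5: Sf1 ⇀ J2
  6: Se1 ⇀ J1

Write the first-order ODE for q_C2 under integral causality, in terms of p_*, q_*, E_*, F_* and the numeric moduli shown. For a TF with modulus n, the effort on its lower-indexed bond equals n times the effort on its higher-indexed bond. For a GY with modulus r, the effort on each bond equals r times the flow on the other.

β5 stroke at Sf1  (Sf1: flow source, stroke at near end)
β6 stroke at J1  (Se1 (Se) sets effort on bond)
β2 stroke at J1  (C1 outputs effort q/C1)
β3 stroke at J1  (C2 outputs effort q/C2)
β0 stroke at TF1  (J1: last free bond brings flow in)
β1 stroke at J2  (TF1: transformer flips bond 0)
β4 stroke at I1  (common-e at J2 fixed by 1)

dq_C2/dt = -F_Sf1/3 + 2*p_I1/15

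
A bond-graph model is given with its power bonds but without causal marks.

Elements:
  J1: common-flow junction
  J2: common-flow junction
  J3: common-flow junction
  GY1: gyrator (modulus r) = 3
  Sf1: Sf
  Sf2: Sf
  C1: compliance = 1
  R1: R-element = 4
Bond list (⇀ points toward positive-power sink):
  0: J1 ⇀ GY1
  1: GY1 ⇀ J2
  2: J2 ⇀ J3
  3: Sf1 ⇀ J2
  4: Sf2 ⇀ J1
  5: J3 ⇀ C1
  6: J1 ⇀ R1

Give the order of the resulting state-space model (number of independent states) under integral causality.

1  (C1 all integral)

b3 |Sf1  (Sf1: flow source, stroke at near end)
b4 |Sf2  (Sf2 (Sf) sets flow on bond)
b0 |J1  (J1 flow already set via bond 4)
b6 |J1  (1-jn J1 has f-setter on 4)
b1 |J2  (J2 flow already set via bond 3)
b2 |J2  (J2: bond 3 brought flow, rest push out)
b5 |J3  (J3: bond 2 brought flow, rest push out)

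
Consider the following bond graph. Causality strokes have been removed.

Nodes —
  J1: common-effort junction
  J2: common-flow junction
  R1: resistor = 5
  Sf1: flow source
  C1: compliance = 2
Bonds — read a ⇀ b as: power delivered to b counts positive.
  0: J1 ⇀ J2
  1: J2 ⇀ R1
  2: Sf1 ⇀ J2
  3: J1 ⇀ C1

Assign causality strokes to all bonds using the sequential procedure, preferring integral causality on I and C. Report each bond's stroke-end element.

bond 2 stroke at Sf1  (Sf1 (Sf) sets flow on bond)
bond 0 stroke at J2  (J2 flow already set via bond 2)
bond 1 stroke at J2  (J2 flow already set via bond 2)
bond 3 stroke at J1  (only one effort-in slot at J1)

#0 stroke at J2
#1 stroke at J2
#2 stroke at Sf1
#3 stroke at J1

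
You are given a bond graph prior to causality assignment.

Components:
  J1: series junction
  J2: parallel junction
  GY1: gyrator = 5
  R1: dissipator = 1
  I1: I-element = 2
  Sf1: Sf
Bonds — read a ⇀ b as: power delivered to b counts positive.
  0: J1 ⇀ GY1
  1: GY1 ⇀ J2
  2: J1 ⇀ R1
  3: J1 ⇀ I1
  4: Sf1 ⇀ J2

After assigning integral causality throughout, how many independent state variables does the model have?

β4 |Sf1  (Sf1 (Sf) sets flow on bond)
β1 |J2  (only one effort-in slot at J2)
β0 |J1  (GY1: gyrator matches bond 1)
β3 |I1  (I1: I, integral causality)
β2 |J1  (common-f at J1 fixed by 3)

1  (I1 all integral)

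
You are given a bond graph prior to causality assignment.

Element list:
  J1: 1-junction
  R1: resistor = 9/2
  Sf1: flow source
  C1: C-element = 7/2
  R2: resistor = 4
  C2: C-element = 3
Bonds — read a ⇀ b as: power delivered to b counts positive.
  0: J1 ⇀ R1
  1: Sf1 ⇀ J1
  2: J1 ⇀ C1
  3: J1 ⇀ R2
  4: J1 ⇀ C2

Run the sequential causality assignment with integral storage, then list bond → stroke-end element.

β0 |J1
β1 |Sf1
β2 |J1
β3 |J1
β4 |J1

#1 →Sf1  (source Sf1 imposes f)
#0 →J1  (J1 flow already set via bond 1)
#2 →J1  (common-f at J1 fixed by 1)
#3 →J1  (J1 flow already set via bond 1)
#4 →J1  (common-f at J1 fixed by 1)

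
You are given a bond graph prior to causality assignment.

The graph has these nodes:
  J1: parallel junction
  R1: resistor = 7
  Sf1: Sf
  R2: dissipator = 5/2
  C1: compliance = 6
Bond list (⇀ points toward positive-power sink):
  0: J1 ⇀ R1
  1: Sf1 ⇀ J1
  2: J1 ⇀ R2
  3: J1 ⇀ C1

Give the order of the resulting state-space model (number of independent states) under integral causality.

b1 →Sf1  (source Sf1 imposes f)
b3 →J1  (C1 integral (e out))
b0 →R1  (0-jn J1 has e-setter on 3)
b2 →R2  (0-jn J1 has e-setter on 3)

1  (C1 all integral)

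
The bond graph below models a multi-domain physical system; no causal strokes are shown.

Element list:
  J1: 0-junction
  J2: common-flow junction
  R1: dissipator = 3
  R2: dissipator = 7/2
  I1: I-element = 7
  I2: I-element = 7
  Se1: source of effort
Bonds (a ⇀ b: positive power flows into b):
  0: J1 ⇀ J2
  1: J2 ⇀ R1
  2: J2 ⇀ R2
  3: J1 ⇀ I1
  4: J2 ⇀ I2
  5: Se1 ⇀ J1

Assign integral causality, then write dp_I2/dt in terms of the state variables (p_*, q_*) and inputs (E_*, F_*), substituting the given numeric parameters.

dp_I2/dt = E_Se1 - 13*p_I2/14

#5 |J1  (Se1 fixes effort; stroke away)
#0 |J2  (J1 effort already set via bond 5)
#3 |I1  (0-jn J1 has e-setter on 5)
#4 |I2  (prefer integral on I2)
#1 |J2  (J2: bond 4 brought flow, rest push out)
#2 |J2  (1-jn J2 has f-setter on 4)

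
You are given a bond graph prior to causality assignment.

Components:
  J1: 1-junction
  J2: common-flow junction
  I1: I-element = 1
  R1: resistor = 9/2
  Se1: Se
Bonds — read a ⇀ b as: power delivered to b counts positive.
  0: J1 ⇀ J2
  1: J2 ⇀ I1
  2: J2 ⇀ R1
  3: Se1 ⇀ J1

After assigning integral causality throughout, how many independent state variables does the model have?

1  (I1 all integral)

bond 3 |J1  (Se1: effort source, stroke at far end)
bond 0 |J2  (J1 needs exactly one f-in)
bond 1 |I1  (I1 outputs flow p/I1)
bond 2 |J2  (common-f at J2 fixed by 1)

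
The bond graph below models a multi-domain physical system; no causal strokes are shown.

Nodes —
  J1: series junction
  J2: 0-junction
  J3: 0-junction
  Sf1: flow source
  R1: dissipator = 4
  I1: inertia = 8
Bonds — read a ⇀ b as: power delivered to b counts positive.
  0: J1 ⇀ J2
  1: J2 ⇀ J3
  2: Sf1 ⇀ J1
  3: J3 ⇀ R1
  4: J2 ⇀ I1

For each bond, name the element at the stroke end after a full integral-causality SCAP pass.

β2 stroke→Sf1  (source Sf1 imposes f)
β0 stroke→J1  (J1: bond 2 brought flow, rest push out)
β4 stroke→I1  (I1: I, integral causality)
β1 stroke→J2  (closing 0-jn rule on J2)
β3 stroke→J3  (only one effort-in slot at J3)

b0 |J1
b1 |J2
b2 |Sf1
b3 |J3
b4 |I1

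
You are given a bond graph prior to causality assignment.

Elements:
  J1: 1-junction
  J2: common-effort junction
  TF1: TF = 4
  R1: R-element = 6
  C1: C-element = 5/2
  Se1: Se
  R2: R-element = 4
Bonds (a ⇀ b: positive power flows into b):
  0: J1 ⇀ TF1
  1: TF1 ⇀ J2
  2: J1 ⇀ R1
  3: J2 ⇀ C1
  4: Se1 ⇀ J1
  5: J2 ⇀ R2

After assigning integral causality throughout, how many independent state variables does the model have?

#4 →J1  (source Se1 imposes e)
#3 →J2  (C1 integral (e out))
#1 →TF1  (J2 effort already set via bond 3)
#5 →R2  (0-jn J2 has e-setter on 3)
#0 →J1  (TF1: transformer flips bond 1)
#2 →R1  (J1 needs exactly one f-in)

1  (C1 all integral)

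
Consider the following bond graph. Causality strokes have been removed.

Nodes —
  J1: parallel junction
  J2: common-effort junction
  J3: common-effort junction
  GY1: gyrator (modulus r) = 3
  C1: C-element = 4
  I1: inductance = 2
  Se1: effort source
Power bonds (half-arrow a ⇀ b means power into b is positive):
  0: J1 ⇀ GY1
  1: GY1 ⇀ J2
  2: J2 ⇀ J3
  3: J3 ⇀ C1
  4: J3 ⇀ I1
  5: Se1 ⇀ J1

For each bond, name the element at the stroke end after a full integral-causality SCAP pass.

#5 |J1  (Se1 fixes effort; stroke away)
#0 |GY1  (J1: bond 5 brought effort, rest push out)
#1 |GY1  (through GY1, causality inverts; strokes same side of GY1)
#2 |J2  (J2 needs exactly one e-in)
#3 |J3  (C1: C, integral causality)
#4 |I1  (common-e at J3 fixed by 3)

β0 stroke→GY1
β1 stroke→GY1
β2 stroke→J2
β3 stroke→J3
β4 stroke→I1
β5 stroke→J1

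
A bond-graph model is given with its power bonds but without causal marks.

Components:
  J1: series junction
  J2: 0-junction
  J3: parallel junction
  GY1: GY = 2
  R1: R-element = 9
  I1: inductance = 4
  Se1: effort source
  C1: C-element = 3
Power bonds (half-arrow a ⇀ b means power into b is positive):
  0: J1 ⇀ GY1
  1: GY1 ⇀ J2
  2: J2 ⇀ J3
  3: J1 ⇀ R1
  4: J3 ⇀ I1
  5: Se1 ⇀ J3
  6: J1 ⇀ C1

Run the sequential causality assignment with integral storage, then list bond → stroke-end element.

b0 |GY1
b1 |GY1
b2 |J2
b3 |J1
b4 |I1
b5 |J3
b6 |J1

b5 →J3  (Se1 fixes effort; stroke away)
b2 →J2  (common-e at J3 fixed by 5)
b4 →I1  (common-e at J3 fixed by 5)
b1 →GY1  (common-e at J2 fixed by 2)
b0 →GY1  (GY1 both-in/both-out from 1)
b3 →J1  (J1: bond 0 brought flow, rest push out)
b6 →J1  (1-jn J1 has f-setter on 0)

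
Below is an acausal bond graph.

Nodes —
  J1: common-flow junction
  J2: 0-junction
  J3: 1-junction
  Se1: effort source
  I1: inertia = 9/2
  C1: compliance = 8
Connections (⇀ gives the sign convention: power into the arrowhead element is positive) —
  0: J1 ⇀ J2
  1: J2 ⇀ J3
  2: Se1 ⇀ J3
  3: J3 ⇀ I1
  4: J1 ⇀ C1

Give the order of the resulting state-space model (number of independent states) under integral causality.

2  (C1, I1 all integral)

β2 stroke at J3  (Se1: effort source, stroke at far end)
β3 stroke at I1  (I1: I, integral causality)
β1 stroke at J3  (J3 flow already set via bond 3)
β0 stroke at J2  (closing 0-jn rule on J2)
β4 stroke at J1  (common-f at J1 fixed by 0)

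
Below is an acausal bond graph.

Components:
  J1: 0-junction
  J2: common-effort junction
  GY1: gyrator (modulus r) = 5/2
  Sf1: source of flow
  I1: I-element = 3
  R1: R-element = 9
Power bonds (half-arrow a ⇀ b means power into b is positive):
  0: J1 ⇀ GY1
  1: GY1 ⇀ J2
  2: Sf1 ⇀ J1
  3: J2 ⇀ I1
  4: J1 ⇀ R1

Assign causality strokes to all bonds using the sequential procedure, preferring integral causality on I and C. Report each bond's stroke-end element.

bond 0 stroke→J1
bond 1 stroke→J2
bond 2 stroke→Sf1
bond 3 stroke→I1
bond 4 stroke→R1

b2 |Sf1  (Sf1 (Sf) sets flow on bond)
b3 |I1  (I1 outputs flow p/I1)
b1 |J2  (only one effort-in slot at J2)
b0 |J1  (GY1: gyrator matches bond 1)
b4 |R1  (common-e at J1 fixed by 0)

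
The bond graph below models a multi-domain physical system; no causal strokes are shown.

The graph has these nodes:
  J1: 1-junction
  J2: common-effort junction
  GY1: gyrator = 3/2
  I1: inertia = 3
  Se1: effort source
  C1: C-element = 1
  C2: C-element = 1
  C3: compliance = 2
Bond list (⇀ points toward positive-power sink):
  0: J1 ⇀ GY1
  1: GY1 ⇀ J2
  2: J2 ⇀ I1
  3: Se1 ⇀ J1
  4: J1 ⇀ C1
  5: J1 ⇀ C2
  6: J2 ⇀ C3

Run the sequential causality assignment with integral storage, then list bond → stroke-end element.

β3 stroke→J1  (Se1 (Se) sets effort on bond)
β2 stroke→I1  (I1 integral (f out))
β4 stroke→J1  (C1 integral (e out))
β5 stroke→J1  (C2: C, integral causality)
β0 stroke→GY1  (J1: last free bond brings flow in)
β1 stroke→GY1  (through GY1, causality inverts; strokes same side of GY1)
β6 stroke→J2  (J2 needs exactly one e-in)

β0 →GY1
β1 →GY1
β2 →I1
β3 →J1
β4 →J1
β5 →J1
β6 →J2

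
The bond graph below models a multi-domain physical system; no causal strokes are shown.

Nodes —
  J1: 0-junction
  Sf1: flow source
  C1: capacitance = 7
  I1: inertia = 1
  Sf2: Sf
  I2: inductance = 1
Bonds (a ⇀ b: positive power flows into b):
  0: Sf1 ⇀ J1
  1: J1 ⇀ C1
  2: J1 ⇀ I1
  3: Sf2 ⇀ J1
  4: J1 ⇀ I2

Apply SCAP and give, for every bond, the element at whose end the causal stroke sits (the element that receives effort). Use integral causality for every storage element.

β0 stroke at Sf1
β1 stroke at J1
β2 stroke at I1
β3 stroke at Sf2
β4 stroke at I2

#0 |Sf1  (source Sf1 imposes f)
#3 |Sf2  (Sf2: flow source, stroke at near end)
#1 |J1  (prefer integral on C1)
#2 |I1  (J1 effort already set via bond 1)
#4 |I2  (J1 effort already set via bond 1)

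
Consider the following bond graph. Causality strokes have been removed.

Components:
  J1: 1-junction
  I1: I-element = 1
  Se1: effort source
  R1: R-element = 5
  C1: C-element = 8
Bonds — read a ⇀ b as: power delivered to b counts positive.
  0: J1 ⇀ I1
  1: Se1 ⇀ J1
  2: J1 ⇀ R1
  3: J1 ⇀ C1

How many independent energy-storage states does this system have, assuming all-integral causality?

b1 |J1  (Se1 fixes effort; stroke away)
b0 |I1  (I1 outputs flow p/I1)
b2 |J1  (common-f at J1 fixed by 0)
b3 |J1  (J1: bond 0 brought flow, rest push out)

2  (C1, I1 all integral)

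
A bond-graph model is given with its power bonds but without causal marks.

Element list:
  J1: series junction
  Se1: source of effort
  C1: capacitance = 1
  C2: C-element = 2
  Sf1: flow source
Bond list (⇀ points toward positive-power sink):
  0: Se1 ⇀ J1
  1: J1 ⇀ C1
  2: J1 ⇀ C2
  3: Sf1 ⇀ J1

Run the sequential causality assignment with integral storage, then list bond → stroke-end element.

b0 stroke→J1
b1 stroke→J1
b2 stroke→J1
b3 stroke→Sf1

β0 stroke→J1  (Se1 (Se) sets effort on bond)
β3 stroke→Sf1  (Sf1 fixes flow; stroke at Sf1)
β1 stroke→J1  (common-f at J1 fixed by 3)
β2 stroke→J1  (J1 flow already set via bond 3)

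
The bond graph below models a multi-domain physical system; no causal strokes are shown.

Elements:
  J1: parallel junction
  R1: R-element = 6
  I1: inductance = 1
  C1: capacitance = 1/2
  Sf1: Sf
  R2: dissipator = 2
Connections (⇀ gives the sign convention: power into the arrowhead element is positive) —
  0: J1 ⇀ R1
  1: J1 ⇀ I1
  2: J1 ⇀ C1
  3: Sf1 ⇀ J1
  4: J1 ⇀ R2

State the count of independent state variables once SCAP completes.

2  (C1, I1 all integral)

b3 stroke at Sf1  (Sf1 fixes flow; stroke at Sf1)
b1 stroke at I1  (I1: I, integral causality)
b2 stroke at J1  (C1: C, integral causality)
b0 stroke at R1  (0-jn J1 has e-setter on 2)
b4 stroke at R2  (J1: bond 2 brought effort, rest push out)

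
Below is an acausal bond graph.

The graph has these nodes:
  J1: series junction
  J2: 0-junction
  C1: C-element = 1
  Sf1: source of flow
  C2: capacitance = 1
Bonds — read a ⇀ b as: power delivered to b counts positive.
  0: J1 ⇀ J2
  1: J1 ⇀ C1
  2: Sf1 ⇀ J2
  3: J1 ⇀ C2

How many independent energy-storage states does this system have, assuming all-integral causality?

2  (C1, C2 all integral)

bond 2 →Sf1  (Sf1 fixes flow; stroke at Sf1)
bond 0 →J2  (J2 needs exactly one e-in)
bond 1 →J1  (1-jn J1 has f-setter on 0)
bond 3 →J1  (common-f at J1 fixed by 0)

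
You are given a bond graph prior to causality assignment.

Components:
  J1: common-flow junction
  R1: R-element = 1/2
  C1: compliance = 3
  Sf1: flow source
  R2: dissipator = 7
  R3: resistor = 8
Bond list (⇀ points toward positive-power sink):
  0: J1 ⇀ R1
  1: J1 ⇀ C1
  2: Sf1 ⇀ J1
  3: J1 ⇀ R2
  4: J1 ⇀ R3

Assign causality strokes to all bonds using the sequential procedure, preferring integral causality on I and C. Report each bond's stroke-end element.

bond 2 →Sf1  (Sf1 (Sf) sets flow on bond)
bond 0 →J1  (J1: bond 2 brought flow, rest push out)
bond 1 →J1  (1-jn J1 has f-setter on 2)
bond 3 →J1  (common-f at J1 fixed by 2)
bond 4 →J1  (J1 flow already set via bond 2)

bond 0 stroke at J1
bond 1 stroke at J1
bond 2 stroke at Sf1
bond 3 stroke at J1
bond 4 stroke at J1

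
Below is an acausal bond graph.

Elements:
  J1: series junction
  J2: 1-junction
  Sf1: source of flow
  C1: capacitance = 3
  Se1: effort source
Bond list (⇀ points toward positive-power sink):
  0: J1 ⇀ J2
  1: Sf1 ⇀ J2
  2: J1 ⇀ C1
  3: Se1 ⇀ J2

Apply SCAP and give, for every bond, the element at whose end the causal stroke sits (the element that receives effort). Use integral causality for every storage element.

b0 →J2
b1 →Sf1
b2 →J1
b3 →J2

b1 stroke→Sf1  (Sf1: flow source, stroke at near end)
b3 stroke→J2  (source Se1 imposes e)
b0 stroke→J2  (J2: bond 1 brought flow, rest push out)
b2 stroke→J1  (J1: bond 0 brought flow, rest push out)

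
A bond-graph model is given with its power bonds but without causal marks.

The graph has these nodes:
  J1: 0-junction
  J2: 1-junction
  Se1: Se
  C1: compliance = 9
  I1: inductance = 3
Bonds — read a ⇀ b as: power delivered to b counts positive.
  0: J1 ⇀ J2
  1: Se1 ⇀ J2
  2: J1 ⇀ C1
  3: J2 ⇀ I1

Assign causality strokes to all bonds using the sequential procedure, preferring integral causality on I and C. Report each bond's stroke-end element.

bond 0 stroke→J2
bond 1 stroke→J2
bond 2 stroke→J1
bond 3 stroke→I1

#1 |J2  (source Se1 imposes e)
#2 |J1  (C1 integral (e out))
#0 |J2  (common-e at J1 fixed by 2)
#3 |I1  (J2: last free bond brings flow in)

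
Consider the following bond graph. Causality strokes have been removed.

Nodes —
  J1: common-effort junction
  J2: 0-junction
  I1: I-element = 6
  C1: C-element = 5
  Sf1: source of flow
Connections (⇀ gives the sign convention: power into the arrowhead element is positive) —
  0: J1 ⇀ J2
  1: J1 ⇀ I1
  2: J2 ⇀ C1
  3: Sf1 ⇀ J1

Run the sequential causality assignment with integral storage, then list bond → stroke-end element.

bond 3 →Sf1  (Sf1 fixes flow; stroke at Sf1)
bond 1 →I1  (I1 integral (f out))
bond 0 →J1  (J1: last free bond brings effort in)
bond 2 →J2  (only one effort-in slot at J2)

β0 →J1
β1 →I1
β2 →J2
β3 →Sf1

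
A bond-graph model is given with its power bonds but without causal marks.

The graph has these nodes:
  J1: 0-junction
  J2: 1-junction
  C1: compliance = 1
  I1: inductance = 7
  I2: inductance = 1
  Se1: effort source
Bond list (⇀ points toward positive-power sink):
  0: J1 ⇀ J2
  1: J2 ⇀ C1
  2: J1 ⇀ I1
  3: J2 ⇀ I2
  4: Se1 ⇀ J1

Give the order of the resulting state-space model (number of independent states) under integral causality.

3  (C1, I1, I2 all integral)

β4 |J1  (Se1: effort source, stroke at far end)
β0 |J2  (common-e at J1 fixed by 4)
β2 |I1  (common-e at J1 fixed by 4)
β1 |J2  (prefer integral on C1)
β3 |I2  (J2 needs exactly one f-in)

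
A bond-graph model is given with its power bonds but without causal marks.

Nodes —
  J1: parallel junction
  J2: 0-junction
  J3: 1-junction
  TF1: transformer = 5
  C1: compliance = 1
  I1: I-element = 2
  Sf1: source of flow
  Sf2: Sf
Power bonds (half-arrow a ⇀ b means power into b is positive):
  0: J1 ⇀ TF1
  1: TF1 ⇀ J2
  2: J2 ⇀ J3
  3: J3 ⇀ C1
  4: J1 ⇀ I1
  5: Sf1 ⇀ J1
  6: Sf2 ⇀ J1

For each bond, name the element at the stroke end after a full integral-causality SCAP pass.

bond 0 →J1
bond 1 →TF1
bond 2 →J2
bond 3 →J3
bond 4 →I1
bond 5 →Sf1
bond 6 →Sf2

bond 5 |Sf1  (source Sf1 imposes f)
bond 6 |Sf2  (Sf2 (Sf) sets flow on bond)
bond 3 |J3  (C1 integral (e out))
bond 2 |J2  (only one flow-in slot at J3)
bond 1 |TF1  (common-e at J2 fixed by 2)
bond 0 |J1  (through TF1, causality passes straight; one stroke at TF1)
bond 4 |I1  (common-e at J1 fixed by 0)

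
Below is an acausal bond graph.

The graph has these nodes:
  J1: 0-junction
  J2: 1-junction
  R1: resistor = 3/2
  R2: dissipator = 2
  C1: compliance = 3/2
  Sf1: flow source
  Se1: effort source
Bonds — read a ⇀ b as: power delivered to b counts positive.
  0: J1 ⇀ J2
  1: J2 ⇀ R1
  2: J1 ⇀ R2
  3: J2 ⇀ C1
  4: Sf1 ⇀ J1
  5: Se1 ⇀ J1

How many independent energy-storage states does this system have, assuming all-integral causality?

1  (C1 all integral)

bond 4 stroke at Sf1  (Sf1 (Sf) sets flow on bond)
bond 5 stroke at J1  (Se1: effort source, stroke at far end)
bond 0 stroke at J2  (J1: bond 5 brought effort, rest push out)
bond 2 stroke at R2  (J1: bond 5 brought effort, rest push out)
bond 3 stroke at J2  (C1: C, integral causality)
bond 1 stroke at R1  (closing 1-jn rule on J2)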